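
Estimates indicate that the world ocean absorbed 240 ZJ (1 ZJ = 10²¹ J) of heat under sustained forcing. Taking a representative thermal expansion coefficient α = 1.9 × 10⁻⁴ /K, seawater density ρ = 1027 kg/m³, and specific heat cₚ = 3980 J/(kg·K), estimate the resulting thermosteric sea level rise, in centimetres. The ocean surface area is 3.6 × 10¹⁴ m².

Per unit area: Q = 240×10²¹ / (3.6×10¹⁴) ≈ 6.667×10⁸ J/m²
Δh = αQ/(ρcₚ) = 1.9×10⁻⁴ × 6.667×10⁸ / (1027 × 3980) ≈ 0.030991 m

about 3.1 cm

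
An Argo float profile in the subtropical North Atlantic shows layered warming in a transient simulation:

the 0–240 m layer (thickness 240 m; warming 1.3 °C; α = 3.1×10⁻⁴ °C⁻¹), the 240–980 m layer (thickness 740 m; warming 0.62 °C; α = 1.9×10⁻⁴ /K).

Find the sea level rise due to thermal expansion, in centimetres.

240 × 3.1×10⁻⁴ × 1.3 = 0.09672 m
Layer 2: 1.9×10⁻⁴ × 0.62 × 740 = 0.087172 m
Δh = 0.09672 + 0.087172 = 0.183892 m

18 cm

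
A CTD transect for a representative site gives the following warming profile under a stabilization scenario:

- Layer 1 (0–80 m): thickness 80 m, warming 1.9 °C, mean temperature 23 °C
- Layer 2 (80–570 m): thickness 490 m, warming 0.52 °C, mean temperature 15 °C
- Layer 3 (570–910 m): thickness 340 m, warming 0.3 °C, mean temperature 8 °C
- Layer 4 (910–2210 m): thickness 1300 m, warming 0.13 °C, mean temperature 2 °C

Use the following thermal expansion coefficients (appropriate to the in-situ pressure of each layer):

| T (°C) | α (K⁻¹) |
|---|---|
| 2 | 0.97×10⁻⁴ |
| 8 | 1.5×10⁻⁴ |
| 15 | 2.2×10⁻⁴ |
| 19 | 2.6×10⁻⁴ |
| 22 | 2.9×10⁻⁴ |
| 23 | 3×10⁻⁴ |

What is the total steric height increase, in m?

Layer 1 at 23 °C → α = 3×10⁻⁴ K⁻¹
Layer 2 at 15 °C → α = 2.2×10⁻⁴ K⁻¹
Layer 3 at 8 °C → α = 1.5×10⁻⁴ K⁻¹
Layer 4 at 2 °C → α = 0.97×10⁻⁴ K⁻¹
80 × 1.9 × 3×10⁻⁴ = 0.04560 m
Layer 2: 0.52 × 490 × 2.2×10⁻⁴ = 0.056056 m
570–910 m: 1.5×10⁻⁴ × 0.3 × 340 = 0.01530 m
0.13 × 0.97×10⁻⁴ × 1300 = 0.016393 m
Δh = 0.04560 + 0.056056 + 0.01530 + 0.016393 = 0.133349 m

0.133 m of thermosteric rise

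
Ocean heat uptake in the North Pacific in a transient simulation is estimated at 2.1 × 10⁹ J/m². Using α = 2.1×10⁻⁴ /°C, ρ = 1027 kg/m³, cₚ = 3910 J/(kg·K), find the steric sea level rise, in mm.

110 mm of thermosteric rise

Δh = αQ/(ρcₚ) = 2.1×10⁻⁴ × 2.1×10⁹ / (1027 × 3910) ≈ 0.10982 m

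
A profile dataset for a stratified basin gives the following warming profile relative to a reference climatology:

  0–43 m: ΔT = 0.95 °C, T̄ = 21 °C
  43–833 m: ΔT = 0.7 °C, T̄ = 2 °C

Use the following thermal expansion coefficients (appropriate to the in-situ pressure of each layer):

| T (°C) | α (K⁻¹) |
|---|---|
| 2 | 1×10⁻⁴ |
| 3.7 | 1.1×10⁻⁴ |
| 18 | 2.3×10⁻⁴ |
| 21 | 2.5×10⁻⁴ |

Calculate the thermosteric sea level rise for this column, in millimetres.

Δh = 65.5 mm

Layer 1 at 21 °C → α = 2.5×10⁻⁴ K⁻¹
Layer 2 at 2 °C → α = 1×10⁻⁴ K⁻¹
0.95 × 43 × 2.5×10⁻⁴ = 0.0102125 m
0.7 × 1×10⁻⁴ × 790 = 0.05530 m
Δh = 0.0102125 + 0.05530 = 0.0655125 m ≈ 65.5 mm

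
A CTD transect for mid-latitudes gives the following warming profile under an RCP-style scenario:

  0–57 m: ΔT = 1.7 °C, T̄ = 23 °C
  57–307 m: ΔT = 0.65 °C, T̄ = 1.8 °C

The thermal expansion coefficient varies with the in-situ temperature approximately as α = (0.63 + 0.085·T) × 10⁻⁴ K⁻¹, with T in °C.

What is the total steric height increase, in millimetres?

37.8 mm

Layer 1: α = (0.63 + 0.085×23)×10⁻⁴ = 2.585×10⁻⁴ K⁻¹
Layer 2: α = (0.63 + 0.085×1.8)×10⁻⁴ = 0.783×10⁻⁴ K⁻¹
Layer 1: 1.7 × 57 × 2.585×10⁻⁴ = 0.02504865 m
0.65 × 250 × 0.783×10⁻⁴ = 0.01272375 m
Δh = 0.02504865 + 0.01272375 = 0.0377724 m ≈ 37.8 mm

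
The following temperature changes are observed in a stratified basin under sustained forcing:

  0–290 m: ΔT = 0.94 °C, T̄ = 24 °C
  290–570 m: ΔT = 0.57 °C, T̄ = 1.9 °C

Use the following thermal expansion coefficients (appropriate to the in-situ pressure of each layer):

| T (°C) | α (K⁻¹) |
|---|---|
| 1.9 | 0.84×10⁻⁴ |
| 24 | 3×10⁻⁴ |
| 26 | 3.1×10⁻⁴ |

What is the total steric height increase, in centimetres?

Layer 1 at 24 °C → α = 3×10⁻⁴ K⁻¹
Layer 2 at 1.9 °C → α = 0.84×10⁻⁴ K⁻¹
3×10⁻⁴ × 290 × 0.94 = 0.08178 m
Layer 2: 0.84×10⁻⁴ × 0.57 × 280 = 0.0134064 m
Δh = 0.08178 + 0.0134064 = 0.0951864 m

Δh ≈ 9.52 cm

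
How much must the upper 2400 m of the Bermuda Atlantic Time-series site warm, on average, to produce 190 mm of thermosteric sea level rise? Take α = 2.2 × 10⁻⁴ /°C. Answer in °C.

ΔT = Δh/(αH) = 0.19 / (2.2×10⁻⁴ × 2400) ≈ 0.3598 °C

about 0.360 °C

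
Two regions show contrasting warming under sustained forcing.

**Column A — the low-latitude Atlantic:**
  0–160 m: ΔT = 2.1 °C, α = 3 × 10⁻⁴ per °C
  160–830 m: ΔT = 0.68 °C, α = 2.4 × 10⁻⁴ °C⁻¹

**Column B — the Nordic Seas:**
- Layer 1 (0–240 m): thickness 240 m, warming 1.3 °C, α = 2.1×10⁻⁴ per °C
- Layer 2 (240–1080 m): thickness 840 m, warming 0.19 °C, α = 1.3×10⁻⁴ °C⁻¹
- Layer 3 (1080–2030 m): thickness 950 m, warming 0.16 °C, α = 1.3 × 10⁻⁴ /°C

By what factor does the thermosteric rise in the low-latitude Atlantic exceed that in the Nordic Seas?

≈ 2.0×

A 3×10⁻⁴ × 160 × 2.1 = 0.10080 m
A 2.4×10⁻⁴ × 0.68 × 670 = 0.109344 m
A total: 0.210144 m
B 1.3 × 240 × 2.1×10⁻⁴ = 0.06552 m
B 240–1080 m: 1.3×10⁻⁴ × 840 × 0.19 = 0.020748 m
B 950 × 0.16 × 1.3×10⁻⁴ = 0.01976 m
B total: 0.106028 m
Ratio: 0.210144 / 0.106028 ≈ 1.982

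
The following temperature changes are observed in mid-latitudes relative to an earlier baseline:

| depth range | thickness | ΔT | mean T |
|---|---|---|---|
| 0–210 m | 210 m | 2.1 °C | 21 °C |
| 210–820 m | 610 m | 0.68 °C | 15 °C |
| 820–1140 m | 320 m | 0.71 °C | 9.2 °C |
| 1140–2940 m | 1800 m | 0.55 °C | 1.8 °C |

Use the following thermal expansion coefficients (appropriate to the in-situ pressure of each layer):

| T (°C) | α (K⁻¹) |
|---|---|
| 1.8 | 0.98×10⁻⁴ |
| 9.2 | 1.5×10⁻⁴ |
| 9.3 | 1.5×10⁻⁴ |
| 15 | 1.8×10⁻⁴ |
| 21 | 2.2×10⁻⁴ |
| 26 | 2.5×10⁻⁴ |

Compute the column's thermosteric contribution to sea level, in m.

Layer 1 at 21 °C → α = 2.2×10⁻⁴ K⁻¹
Layer 2 at 15 °C → α = 1.8×10⁻⁴ K⁻¹
Layer 3 at 9.2 °C → α = 1.5×10⁻⁴ K⁻¹
Layer 4 at 1.8 °C → α = 0.98×10⁻⁴ K⁻¹
0–210 m: 2.1 × 2.2×10⁻⁴ × 210 = 0.09702 m
610 × 1.8×10⁻⁴ × 0.68 = 0.074664 m
Layer 3: 1.5×10⁻⁴ × 320 × 0.71 = 0.03408 m
Layer 4: 0.55 × 1800 × 0.98×10⁻⁴ = 0.09702 m
Δh = 0.09702 + 0.074664 + 0.03408 + 0.09702 = 0.302784 m ≈ 0.303 m

Δh ≈ 0.303 m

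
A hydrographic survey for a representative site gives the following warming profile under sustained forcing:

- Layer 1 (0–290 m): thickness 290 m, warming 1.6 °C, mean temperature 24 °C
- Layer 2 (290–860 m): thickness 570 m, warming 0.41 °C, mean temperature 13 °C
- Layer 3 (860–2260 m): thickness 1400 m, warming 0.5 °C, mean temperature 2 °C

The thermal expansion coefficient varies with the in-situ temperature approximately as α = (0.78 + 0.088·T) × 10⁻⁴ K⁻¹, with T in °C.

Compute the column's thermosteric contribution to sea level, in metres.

Δh = 0.246 m

Layer 1: α = (0.78 + 0.088×24)×10⁻⁴ = 2.892×10⁻⁴ K⁻¹
Layer 2: α = (0.78 + 0.088×13)×10⁻⁴ = 1.924×10⁻⁴ K⁻¹
Layer 3: α = (0.78 + 0.088×2)×10⁻⁴ = 0.956×10⁻⁴ K⁻¹
1.6 × 290 × 2.892×10⁻⁴ = 0.1341888 m
Layer 2: 0.41 × 570 × 1.924×10⁻⁴ = 0.04496388 m
860–2260 m: 0.956×10⁻⁴ × 1400 × 0.5 = 0.06692 m
Δh = 0.1341888 + 0.04496388 + 0.06692 = 0.24607268 m ≈ 0.246 m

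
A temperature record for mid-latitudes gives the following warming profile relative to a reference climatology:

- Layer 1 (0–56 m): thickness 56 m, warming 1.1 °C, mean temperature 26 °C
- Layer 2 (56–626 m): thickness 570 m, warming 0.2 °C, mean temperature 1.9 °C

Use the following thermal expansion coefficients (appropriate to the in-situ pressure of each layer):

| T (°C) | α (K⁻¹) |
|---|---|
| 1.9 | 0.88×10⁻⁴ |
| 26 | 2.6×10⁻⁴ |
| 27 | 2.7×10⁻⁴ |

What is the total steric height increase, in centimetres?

Δh = 2.6 cm

Layer 1 at 26 °C → α = 2.6×10⁻⁴ K⁻¹
Layer 2 at 1.9 °C → α = 0.88×10⁻⁴ K⁻¹
56 × 2.6×10⁻⁴ × 1.1 = 0.016016 m
Layer 2: 0.2 × 0.88×10⁻⁴ × 570 = 0.010032 m
Δh = 0.016016 + 0.010032 = 0.026048 m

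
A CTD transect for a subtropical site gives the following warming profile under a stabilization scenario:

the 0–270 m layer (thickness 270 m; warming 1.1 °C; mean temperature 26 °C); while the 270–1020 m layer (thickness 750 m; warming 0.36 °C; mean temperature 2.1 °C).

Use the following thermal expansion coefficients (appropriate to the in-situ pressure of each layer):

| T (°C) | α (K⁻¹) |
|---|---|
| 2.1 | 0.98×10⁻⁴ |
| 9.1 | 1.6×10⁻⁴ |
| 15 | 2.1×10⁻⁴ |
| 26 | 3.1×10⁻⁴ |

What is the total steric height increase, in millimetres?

Δh = 120 mm

Layer 1 at 26 °C → α = 3.1×10⁻⁴ K⁻¹
Layer 2 at 2.1 °C → α = 0.98×10⁻⁴ K⁻¹
0–270 m: 1.1 × 3.1×10⁻⁴ × 270 = 0.09207 m
270–1020 m: 0.36 × 750 × 0.98×10⁻⁴ = 0.02646 m
Δh = 0.09207 + 0.02646 = 0.11853 m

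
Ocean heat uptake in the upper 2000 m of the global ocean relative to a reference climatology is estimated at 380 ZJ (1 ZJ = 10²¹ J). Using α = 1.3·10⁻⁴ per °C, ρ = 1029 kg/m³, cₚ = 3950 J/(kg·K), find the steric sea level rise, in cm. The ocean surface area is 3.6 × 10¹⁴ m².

Per unit area: Q = 380×10²¹ / (3.6×10¹⁴) ≈ 1.056×10⁹ J/m²
Δh = αQ/(ρcₚ) = 1.3×10⁻⁴ × 1.056×10⁹ / (1029 × 3950) ≈ 0.033775 m

Δh ≈ 3.4 cm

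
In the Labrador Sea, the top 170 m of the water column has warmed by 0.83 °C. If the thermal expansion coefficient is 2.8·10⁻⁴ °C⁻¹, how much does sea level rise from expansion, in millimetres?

40 mm of thermosteric rise

Δh = αΔT·H = 2.8×10⁻⁴ × 0.83 × 170 = 0.039508 m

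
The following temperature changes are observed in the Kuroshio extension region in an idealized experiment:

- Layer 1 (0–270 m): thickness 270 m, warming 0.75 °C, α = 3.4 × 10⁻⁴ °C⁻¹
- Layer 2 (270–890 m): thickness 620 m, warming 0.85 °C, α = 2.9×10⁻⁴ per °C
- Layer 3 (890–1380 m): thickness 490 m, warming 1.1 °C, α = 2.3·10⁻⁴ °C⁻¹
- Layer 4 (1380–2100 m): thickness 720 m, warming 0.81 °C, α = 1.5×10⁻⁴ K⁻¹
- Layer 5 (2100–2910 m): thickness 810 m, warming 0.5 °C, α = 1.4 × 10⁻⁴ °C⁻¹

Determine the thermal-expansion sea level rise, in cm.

49.0 cm

3.4×10⁻⁴ × 0.75 × 270 = 0.06885 m
270–890 m: 620 × 2.9×10⁻⁴ × 0.85 = 0.15283 m
1.1 × 2.3×10⁻⁴ × 490 = 0.12397 m
Layer 4: 0.81 × 720 × 1.5×10⁻⁴ = 0.08748 m
Layer 5: 1.4×10⁻⁴ × 0.5 × 810 = 0.05670 m
Δh = 0.06885 + 0.15283 + 0.12397 + 0.08748 + 0.05670 = 0.48983 m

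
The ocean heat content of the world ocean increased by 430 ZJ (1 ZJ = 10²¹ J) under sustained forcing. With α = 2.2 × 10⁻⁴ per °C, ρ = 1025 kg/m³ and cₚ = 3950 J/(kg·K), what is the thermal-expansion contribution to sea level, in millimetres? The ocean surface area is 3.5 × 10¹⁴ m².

Per unit area: Q = 430×10²¹ / (3.5×10¹⁴) ≈ 1.229×10⁹ J/m²
Δh = αQ/(ρcₚ) = 2.2×10⁻⁴ × 1.229×10⁹ / (1025 × 3950) ≈ 0.066781 m

Δh ≈ 67 mm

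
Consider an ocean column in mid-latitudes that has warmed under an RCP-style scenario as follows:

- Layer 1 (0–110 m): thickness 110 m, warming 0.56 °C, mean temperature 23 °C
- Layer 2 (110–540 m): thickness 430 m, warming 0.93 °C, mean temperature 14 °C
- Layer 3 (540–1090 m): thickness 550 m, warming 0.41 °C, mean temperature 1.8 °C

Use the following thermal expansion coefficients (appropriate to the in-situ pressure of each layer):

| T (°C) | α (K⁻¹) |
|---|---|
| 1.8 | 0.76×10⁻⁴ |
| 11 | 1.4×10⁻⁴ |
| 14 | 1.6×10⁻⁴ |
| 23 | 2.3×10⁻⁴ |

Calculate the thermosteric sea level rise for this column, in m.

0.0953 m of thermosteric rise

Layer 1 at 23 °C → α = 2.3×10⁻⁴ K⁻¹
Layer 2 at 14 °C → α = 1.6×10⁻⁴ K⁻¹
Layer 3 at 1.8 °C → α = 0.76×10⁻⁴ K⁻¹
Layer 1: 2.3×10⁻⁴ × 110 × 0.56 = 0.014168 m
0.93 × 1.6×10⁻⁴ × 430 = 0.063984 m
0.41 × 550 × 0.76×10⁻⁴ = 0.017138 m
Δh = 0.014168 + 0.063984 + 0.017138 = 0.09529 m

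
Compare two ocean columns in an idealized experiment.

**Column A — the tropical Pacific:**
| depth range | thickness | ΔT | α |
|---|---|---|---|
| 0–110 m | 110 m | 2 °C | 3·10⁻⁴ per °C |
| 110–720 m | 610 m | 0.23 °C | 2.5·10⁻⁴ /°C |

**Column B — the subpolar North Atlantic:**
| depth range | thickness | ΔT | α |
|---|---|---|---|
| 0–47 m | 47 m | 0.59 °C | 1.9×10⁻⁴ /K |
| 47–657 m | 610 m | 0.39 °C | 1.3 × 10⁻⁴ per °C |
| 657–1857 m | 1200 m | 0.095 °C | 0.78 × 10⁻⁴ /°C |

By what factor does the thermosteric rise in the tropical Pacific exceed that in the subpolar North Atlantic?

2.24

A 0–110 m: 3×10⁻⁴ × 110 × 2 = 0.06600 m
A 110–720 m: 610 × 2.5×10⁻⁴ × 0.23 = 0.035075 m
A total: 0.101075 m
B 47 × 0.59 × 1.9×10⁻⁴ = 0.0052687 m
B 47–657 m: 1.3×10⁻⁴ × 0.39 × 610 = 0.030927 m
B 0.78×10⁻⁴ × 1200 × 0.095 = 0.008892 m
B total: 0.0450877 m
Ratio: 0.101075 / 0.0450877 ≈ 2.242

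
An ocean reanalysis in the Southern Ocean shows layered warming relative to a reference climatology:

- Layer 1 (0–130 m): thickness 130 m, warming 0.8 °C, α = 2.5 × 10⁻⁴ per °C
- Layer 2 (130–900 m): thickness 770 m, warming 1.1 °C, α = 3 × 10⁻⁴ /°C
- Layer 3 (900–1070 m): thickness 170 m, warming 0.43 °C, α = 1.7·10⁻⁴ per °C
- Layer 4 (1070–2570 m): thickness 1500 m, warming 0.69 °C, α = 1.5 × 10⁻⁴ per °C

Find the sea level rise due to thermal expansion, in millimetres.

0–130 m: 130 × 2.5×10⁻⁴ × 0.8 = 0.02600 m
770 × 3×10⁻⁴ × 1.1 = 0.25410 m
170 × 1.7×10⁻⁴ × 0.43 = 0.012427 m
1070–2570 m: 0.69 × 1500 × 1.5×10⁻⁴ = 0.15525 m
Δh = 0.02600 + 0.25410 + 0.012427 + 0.15525 = 0.447777 m ≈ 448 mm

about 448 mm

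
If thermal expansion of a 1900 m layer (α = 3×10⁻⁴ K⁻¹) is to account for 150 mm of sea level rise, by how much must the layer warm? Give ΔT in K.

ΔT = Δh/(αH) = 0.15 / (3×10⁻⁴ × 1900) ≈ 0.2632 K

about 0.263 K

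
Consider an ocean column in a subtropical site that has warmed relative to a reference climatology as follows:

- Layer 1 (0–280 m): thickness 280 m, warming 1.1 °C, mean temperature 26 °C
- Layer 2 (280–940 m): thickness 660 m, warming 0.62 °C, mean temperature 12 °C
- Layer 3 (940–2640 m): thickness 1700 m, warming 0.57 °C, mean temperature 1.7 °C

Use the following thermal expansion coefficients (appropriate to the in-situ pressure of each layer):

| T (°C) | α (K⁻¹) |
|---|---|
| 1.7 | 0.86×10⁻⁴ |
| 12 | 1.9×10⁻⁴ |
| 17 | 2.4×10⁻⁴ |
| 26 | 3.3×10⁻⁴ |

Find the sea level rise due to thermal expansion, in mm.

Layer 1 at 26 °C → α = 3.3×10⁻⁴ K⁻¹
Layer 2 at 12 °C → α = 1.9×10⁻⁴ K⁻¹
Layer 3 at 1.7 °C → α = 0.86×10⁻⁴ K⁻¹
Layer 1: 280 × 1.1 × 3.3×10⁻⁴ = 0.10164 m
280–940 m: 0.62 × 660 × 1.9×10⁻⁴ = 0.077748 m
Layer 3: 0.86×10⁻⁴ × 0.57 × 1700 = 0.083334 m
Δh = 0.10164 + 0.077748 + 0.083334 = 0.262722 m

Δh ≈ 263 mm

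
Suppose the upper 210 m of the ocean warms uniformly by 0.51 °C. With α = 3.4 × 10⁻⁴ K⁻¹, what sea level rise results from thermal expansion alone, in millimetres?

Δh = αΔT·H = 3.4×10⁻⁴ × 0.51 × 210 = 0.036414 m

Δh ≈ 36.4 mm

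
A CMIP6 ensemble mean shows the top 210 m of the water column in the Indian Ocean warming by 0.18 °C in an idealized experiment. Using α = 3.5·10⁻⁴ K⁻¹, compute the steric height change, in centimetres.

Δh = αΔT·H = 3.5×10⁻⁴ × 0.18 × 210 = 0.01323 m

about 1.32 cm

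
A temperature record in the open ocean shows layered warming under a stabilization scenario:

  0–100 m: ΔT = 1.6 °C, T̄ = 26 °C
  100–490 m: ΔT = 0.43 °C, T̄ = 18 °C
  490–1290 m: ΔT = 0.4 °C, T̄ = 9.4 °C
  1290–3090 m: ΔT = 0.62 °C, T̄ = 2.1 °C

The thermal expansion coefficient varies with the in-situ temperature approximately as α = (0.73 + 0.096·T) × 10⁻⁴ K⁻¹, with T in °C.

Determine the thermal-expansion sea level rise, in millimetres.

Layer 1: α = (0.73 + 0.096×26)×10⁻⁴ = 3.226×10⁻⁴ K⁻¹
Layer 2: α = (0.73 + 0.096×18)×10⁻⁴ = 2.458×10⁻⁴ K⁻¹
Layer 3: α = (0.73 + 0.096×9.4)×10⁻⁴ = 1.6324×10⁻⁴ K⁻¹
Layer 4: α = (0.73 + 0.096×2.1)×10⁻⁴ = 0.9316×10⁻⁴ K⁻¹
100 × 3.226×10⁻⁴ × 1.6 = 0.051616 m
Layer 2: 0.43 × 390 × 2.458×10⁻⁴ = 0.04122066 m
800 × 0.4 × 1.6324×10⁻⁴ = 0.0522368 m
1290–3090 m: 0.62 × 0.9316×10⁻⁴ × 1800 = 0.10396656 m
Δh = 0.051616 + 0.04122066 + 0.0522368 + 0.10396656 = 0.24904002 m ≈ 249 mm

249 mm of thermosteric rise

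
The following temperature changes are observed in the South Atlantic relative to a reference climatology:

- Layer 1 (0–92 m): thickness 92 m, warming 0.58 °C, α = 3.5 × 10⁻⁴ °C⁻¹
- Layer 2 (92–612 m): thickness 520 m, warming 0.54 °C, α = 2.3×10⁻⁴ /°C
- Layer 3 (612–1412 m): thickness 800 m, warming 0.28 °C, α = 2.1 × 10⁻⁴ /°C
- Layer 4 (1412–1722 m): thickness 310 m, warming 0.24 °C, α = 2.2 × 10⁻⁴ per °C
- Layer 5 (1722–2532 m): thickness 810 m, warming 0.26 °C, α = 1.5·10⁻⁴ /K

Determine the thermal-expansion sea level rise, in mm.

Layer 1: 0.58 × 92 × 3.5×10⁻⁴ = 0.018676 m
520 × 2.3×10⁻⁴ × 0.54 = 0.064584 m
Layer 3: 2.1×10⁻⁴ × 800 × 0.28 = 0.04704 m
1412–1722 m: 2.2×10⁻⁴ × 310 × 0.24 = 0.016368 m
Layer 5: 1.5×10⁻⁴ × 810 × 0.26 = 0.03159 m
Δh = 0.018676 + 0.064584 + 0.04704 + 0.016368 + 0.03159 = 0.178258 m

178 mm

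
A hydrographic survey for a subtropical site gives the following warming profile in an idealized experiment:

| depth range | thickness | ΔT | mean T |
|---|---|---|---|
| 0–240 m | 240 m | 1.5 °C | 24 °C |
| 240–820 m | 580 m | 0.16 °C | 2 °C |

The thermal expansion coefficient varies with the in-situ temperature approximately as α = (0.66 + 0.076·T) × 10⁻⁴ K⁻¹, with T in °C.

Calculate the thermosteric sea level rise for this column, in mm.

Layer 1: α = (0.66 + 0.076×24)×10⁻⁴ = 2.484×10⁻⁴ K⁻¹
Layer 2: α = (0.66 + 0.076×2)×10⁻⁴ = 0.812×10⁻⁴ K⁻¹
2.484×10⁻⁴ × 240 × 1.5 = 0.089424 m
240–820 m: 0.812×10⁻⁴ × 580 × 0.16 = 0.00753536 m
Δh = 0.089424 + 0.00753536 = 0.09695936 m ≈ 97 mm

97 mm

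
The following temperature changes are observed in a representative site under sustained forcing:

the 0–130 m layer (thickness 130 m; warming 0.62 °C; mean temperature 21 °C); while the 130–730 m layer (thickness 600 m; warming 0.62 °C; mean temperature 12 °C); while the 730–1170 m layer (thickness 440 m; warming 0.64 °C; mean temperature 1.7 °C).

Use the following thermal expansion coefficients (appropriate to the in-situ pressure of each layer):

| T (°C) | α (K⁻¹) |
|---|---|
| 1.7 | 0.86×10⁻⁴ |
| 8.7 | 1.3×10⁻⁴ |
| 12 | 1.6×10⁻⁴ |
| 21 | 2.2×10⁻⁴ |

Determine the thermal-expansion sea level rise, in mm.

Layer 1 at 21 °C → α = 2.2×10⁻⁴ K⁻¹
Layer 2 at 12 °C → α = 1.6×10⁻⁴ K⁻¹
Layer 3 at 1.7 °C → α = 0.86×10⁻⁴ K⁻¹
2.2×10⁻⁴ × 130 × 0.62 = 0.017732 m
130–730 m: 1.6×10⁻⁴ × 0.62 × 600 = 0.05952 m
Layer 3: 0.86×10⁻⁴ × 0.64 × 440 = 0.0242176 m
Δh = 0.017732 + 0.05952 + 0.0242176 = 0.1014696 m ≈ 101 mm

101 mm of thermosteric rise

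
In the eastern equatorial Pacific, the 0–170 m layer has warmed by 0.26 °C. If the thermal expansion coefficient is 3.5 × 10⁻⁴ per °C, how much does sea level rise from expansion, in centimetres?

about 1.5 cm

Δh = αΔT·H = 3.5×10⁻⁴ × 0.26 × 170 = 0.01547 m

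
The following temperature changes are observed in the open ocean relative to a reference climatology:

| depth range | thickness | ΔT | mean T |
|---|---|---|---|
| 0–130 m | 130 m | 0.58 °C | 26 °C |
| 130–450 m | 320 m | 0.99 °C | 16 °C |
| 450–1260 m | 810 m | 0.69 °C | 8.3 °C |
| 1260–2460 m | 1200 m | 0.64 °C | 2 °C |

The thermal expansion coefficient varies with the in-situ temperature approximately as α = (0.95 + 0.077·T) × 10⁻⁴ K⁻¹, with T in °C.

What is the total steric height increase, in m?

Layer 1: α = (0.95 + 0.077×26)×10⁻⁴ = 2.952×10⁻⁴ K⁻¹
Layer 2: α = (0.95 + 0.077×16)×10⁻⁴ = 2.182×10⁻⁴ K⁻¹
Layer 3: α = (0.95 + 0.077×8.3)×10⁻⁴ = 1.5891×10⁻⁴ K⁻¹
Layer 4: α = (0.95 + 0.077×2)×10⁻⁴ = 1.104×10⁻⁴ K⁻¹
0–130 m: 2.952×10⁻⁴ × 130 × 0.58 = 0.02225808 m
0.99 × 2.182×10⁻⁴ × 320 = 0.06912576 m
Layer 3: 0.69 × 810 × 1.5891×10⁻⁴ = 0.088814799 m
1260–2460 m: 1.104×10⁻⁴ × 1200 × 0.64 = 0.0847872 m
Δh = 0.02225808 + 0.06912576 + 0.088814799 + 0.0847872 = 0.264985839 m ≈ 0.265 m

Δh ≈ 0.265 m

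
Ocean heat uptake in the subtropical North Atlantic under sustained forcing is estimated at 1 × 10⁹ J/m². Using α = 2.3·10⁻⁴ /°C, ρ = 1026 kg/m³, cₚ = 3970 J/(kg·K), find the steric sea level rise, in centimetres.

Δh = αQ/(ρcₚ) = 2.3×10⁻⁴ × 1×10⁹ / (1026 × 3970) ≈ 0.056466 m

Δh = 5.65 cm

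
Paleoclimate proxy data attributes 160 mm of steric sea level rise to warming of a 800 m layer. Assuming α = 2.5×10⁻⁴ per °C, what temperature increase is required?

ΔT = Δh/(αH) = 0.16 / (2.5×10⁻⁴ × 800) = 0.8000 K

ΔT ≈ 0.800 K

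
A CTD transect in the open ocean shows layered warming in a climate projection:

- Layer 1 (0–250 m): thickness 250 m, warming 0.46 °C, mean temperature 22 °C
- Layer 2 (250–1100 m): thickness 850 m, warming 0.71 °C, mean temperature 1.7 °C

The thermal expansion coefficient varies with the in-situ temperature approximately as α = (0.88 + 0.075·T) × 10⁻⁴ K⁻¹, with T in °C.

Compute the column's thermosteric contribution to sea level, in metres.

Layer 1: α = (0.88 + 0.075×22)×10⁻⁴ = 2.53×10⁻⁴ K⁻¹
Layer 2: α = (0.88 + 0.075×1.7)×10⁻⁴ = 1.0075×10⁻⁴ K⁻¹
Layer 1: 2.53×10⁻⁴ × 0.46 × 250 = 0.029095 m
250–1100 m: 1.0075×10⁻⁴ × 0.71 × 850 = 0.060802625 m
Δh = 0.029095 + 0.060802625 = 0.089897625 m ≈ 0.0899 m

about 0.0899 m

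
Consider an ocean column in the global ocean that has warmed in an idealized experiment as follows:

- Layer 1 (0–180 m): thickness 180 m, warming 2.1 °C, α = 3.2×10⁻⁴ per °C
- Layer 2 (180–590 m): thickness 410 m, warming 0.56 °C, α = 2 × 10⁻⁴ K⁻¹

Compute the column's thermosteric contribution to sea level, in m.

Layer 1: 180 × 3.2×10⁻⁴ × 2.1 = 0.12096 m
2×10⁻⁴ × 410 × 0.56 = 0.04592 m
Δh = 0.12096 + 0.04592 = 0.16688 m

0.167 m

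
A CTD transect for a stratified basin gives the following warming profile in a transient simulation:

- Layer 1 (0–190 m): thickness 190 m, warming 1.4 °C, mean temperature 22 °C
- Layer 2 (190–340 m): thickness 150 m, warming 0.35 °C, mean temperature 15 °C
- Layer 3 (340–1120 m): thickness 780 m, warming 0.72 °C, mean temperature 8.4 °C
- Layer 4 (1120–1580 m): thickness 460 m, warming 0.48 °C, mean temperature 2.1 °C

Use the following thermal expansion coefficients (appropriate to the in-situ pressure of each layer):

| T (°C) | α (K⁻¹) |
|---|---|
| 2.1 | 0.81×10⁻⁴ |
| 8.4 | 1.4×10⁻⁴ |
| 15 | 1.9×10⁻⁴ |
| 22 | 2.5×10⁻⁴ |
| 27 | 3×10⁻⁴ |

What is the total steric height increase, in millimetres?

about 170 mm

Layer 1 at 22 °C → α = 2.5×10⁻⁴ K⁻¹
Layer 2 at 15 °C → α = 1.9×10⁻⁴ K⁻¹
Layer 3 at 8.4 °C → α = 1.4×10⁻⁴ K⁻¹
Layer 4 at 2.1 °C → α = 0.81×10⁻⁴ K⁻¹
0–190 m: 2.5×10⁻⁴ × 1.4 × 190 = 0.06650 m
1.9×10⁻⁴ × 150 × 0.35 = 0.009975 m
0.72 × 780 × 1.4×10⁻⁴ = 0.078624 m
Layer 4: 0.81×10⁻⁴ × 460 × 0.48 = 0.0178848 m
Δh = 0.06650 + 0.009975 + 0.078624 + 0.0178848 = 0.1729838 m ≈ 170 mm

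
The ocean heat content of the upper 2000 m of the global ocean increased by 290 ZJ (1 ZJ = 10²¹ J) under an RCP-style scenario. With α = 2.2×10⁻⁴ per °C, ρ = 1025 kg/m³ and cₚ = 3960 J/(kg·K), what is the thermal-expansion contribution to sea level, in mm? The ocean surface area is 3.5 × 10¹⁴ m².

Per unit area: Q = 290×10²¹ / (3.5×10¹⁴) ≈ 8.286×10⁸ J/m²
Δh = αQ/(ρcₚ) = 2.2×10⁻⁴ × 8.286×10⁸ / (1025 × 3960) ≈ 0.044911 m

44.9 mm of thermosteric rise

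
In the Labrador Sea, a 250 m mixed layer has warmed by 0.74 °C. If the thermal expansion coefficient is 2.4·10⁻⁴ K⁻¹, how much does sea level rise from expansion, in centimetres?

Δh = 4.44 cm

Δh = αΔT·H = 2.4×10⁻⁴ × 0.74 × 250 = 0.04440 m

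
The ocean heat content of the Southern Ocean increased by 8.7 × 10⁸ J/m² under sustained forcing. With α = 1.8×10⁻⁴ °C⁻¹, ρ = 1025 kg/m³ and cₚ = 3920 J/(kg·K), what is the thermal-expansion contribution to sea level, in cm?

Δh = αQ/(ρcₚ) = 1.8×10⁻⁴ × 8.7×10⁸ / (1025 × 3920) ≈ 0.038975 m

Δh ≈ 3.9 cm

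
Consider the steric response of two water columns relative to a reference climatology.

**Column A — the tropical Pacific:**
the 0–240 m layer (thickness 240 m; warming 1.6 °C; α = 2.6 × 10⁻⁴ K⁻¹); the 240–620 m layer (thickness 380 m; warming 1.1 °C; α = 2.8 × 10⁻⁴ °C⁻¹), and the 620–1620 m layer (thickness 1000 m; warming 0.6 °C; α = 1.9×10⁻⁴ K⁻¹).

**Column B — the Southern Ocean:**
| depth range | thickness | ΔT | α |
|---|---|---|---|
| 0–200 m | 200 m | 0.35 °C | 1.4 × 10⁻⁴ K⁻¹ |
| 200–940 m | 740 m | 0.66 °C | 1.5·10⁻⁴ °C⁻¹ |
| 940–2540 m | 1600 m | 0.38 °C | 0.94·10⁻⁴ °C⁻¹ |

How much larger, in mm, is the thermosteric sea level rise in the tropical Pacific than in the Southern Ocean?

A Layer 1: 1.6 × 2.6×10⁻⁴ × 240 = 0.09984 m
A Layer 2: 1.1 × 2.8×10⁻⁴ × 380 = 0.11704 m
A Layer 3: 0.6 × 1.9×10⁻⁴ × 1000 = 0.11400 m
A total: 0.33088 m
B 1.4×10⁻⁴ × 0.35 × 200 = 0.00980 m
B 200–940 m: 1.5×10⁻⁴ × 0.66 × 740 = 0.07326 m
B Layer 3: 0.94×10⁻⁴ × 1600 × 0.38 = 0.057152 m
B total: 0.140212 m
Difference: 0.33088 − 0.140212 = 0.190668 m

191 mm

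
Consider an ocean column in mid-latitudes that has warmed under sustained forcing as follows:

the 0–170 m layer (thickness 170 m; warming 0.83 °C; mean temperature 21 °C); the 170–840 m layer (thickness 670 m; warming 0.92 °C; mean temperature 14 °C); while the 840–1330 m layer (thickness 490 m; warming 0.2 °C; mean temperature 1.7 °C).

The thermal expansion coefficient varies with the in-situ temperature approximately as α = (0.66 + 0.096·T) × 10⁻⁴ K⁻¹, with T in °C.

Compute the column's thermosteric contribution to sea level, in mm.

about 169 mm

Layer 1: α = (0.66 + 0.096×21)×10⁻⁴ = 2.676×10⁻⁴ K⁻¹
Layer 2: α = (0.66 + 0.096×14)×10⁻⁴ = 2.004×10⁻⁴ K⁻¹
Layer 3: α = (0.66 + 0.096×1.7)×10⁻⁴ = 0.8232×10⁻⁴ K⁻¹
Layer 1: 2.676×10⁻⁴ × 0.83 × 170 = 0.03775836 m
170–840 m: 670 × 2.004×10⁻⁴ × 0.92 = 0.12352656 m
840–1330 m: 0.2 × 490 × 0.8232×10⁻⁴ = 0.00806736 m
Δh = 0.03775836 + 0.12352656 + 0.00806736 = 0.16935228 m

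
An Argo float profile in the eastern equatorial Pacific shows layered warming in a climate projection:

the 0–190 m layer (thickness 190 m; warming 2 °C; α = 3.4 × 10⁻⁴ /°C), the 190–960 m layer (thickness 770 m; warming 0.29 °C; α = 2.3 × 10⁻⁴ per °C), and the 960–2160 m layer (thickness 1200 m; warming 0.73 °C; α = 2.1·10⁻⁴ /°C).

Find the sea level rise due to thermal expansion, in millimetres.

Layer 1: 2 × 3.4×10⁻⁴ × 190 = 0.12920 m
190–960 m: 770 × 0.29 × 2.3×10⁻⁴ = 0.051359 m
960–2160 m: 1200 × 2.1×10⁻⁴ × 0.73 = 0.18396 m
Δh = 0.12920 + 0.051359 + 0.18396 = 0.364519 m ≈ 365 mm

Δh = 365 mm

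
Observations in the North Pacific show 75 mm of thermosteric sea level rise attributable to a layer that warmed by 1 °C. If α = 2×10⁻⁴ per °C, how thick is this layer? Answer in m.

about 380 m

H = Δh/(αΔT) = 0.075 / (2×10⁻⁴ × 1) = 375.0 m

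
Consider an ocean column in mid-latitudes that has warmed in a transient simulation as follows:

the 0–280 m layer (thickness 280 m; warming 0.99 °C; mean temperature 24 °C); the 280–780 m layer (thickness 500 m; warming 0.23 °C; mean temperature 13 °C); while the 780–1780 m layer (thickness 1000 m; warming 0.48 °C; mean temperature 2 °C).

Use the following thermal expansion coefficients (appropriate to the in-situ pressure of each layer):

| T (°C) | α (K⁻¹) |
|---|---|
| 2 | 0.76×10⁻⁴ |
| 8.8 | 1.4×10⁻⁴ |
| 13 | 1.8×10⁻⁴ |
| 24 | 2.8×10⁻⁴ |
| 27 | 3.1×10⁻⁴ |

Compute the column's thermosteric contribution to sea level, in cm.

13.5 cm

Layer 1 at 24 °C → α = 2.8×10⁻⁴ K⁻¹
Layer 2 at 13 °C → α = 1.8×10⁻⁴ K⁻¹
Layer 3 at 2 °C → α = 0.76×10⁻⁴ K⁻¹
0–280 m: 2.8×10⁻⁴ × 280 × 0.99 = 0.077616 m
280–780 m: 1.8×10⁻⁴ × 0.23 × 500 = 0.02070 m
0.76×10⁻⁴ × 0.48 × 1000 = 0.03648 m
Δh = 0.077616 + 0.02070 + 0.03648 = 0.134796 m ≈ 13.5 cm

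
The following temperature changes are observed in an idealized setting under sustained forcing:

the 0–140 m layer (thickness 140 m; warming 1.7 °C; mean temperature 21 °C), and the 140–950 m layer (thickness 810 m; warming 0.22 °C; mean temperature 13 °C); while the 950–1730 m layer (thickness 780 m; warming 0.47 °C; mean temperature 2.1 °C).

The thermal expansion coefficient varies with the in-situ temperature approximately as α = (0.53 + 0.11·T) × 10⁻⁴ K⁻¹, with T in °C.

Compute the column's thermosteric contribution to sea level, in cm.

Layer 1: α = (0.53 + 0.11×21)×10⁻⁴ = 2.84×10⁻⁴ K⁻¹
Layer 2: α = (0.53 + 0.11×13)×10⁻⁴ = 1.96×10⁻⁴ K⁻¹
Layer 3: α = (0.53 + 0.11×2.1)×10⁻⁴ = 0.761×10⁻⁴ K⁻¹
140 × 1.7 × 2.84×10⁻⁴ = 0.067592 m
Layer 2: 1.96×10⁻⁴ × 810 × 0.22 = 0.0349272 m
950–1730 m: 0.761×10⁻⁴ × 0.47 × 780 = 0.02789826 m
Δh = 0.067592 + 0.0349272 + 0.02789826 = 0.13041746 m

Δh ≈ 13.0 cm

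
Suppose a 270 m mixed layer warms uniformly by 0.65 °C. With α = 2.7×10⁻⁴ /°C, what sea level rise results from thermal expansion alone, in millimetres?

Δh = αΔT·H = 2.7×10⁻⁴ × 0.65 × 270 = 0.047385 m

47.4 mm of thermosteric rise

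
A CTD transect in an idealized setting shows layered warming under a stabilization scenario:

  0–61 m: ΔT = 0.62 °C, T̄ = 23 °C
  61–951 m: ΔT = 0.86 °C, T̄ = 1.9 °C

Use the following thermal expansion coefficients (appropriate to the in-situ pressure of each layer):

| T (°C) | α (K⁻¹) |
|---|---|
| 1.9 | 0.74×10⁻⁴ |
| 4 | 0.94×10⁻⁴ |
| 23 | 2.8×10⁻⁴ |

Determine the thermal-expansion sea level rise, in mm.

Layer 1 at 23 °C → α = 2.8×10⁻⁴ K⁻¹
Layer 2 at 1.9 °C → α = 0.74×10⁻⁴ K⁻¹
Layer 1: 0.62 × 61 × 2.8×10⁻⁴ = 0.0105896 m
61–951 m: 890 × 0.74×10⁻⁴ × 0.86 = 0.0566396 m
Δh = 0.0105896 + 0.0566396 = 0.0672292 m ≈ 67 mm

Δh ≈ 67 mm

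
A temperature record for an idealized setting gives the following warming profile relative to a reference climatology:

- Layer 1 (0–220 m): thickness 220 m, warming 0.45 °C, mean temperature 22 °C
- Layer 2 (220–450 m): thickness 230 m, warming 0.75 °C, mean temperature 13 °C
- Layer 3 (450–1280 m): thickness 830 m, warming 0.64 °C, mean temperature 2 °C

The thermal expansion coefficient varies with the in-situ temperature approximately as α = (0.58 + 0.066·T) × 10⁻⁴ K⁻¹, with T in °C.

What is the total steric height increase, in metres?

0.083 m of thermosteric rise

Layer 1: α = (0.58 + 0.066×22)×10⁻⁴ = 2.032×10⁻⁴ K⁻¹
Layer 2: α = (0.58 + 0.066×13)×10⁻⁴ = 1.438×10⁻⁴ K⁻¹
Layer 3: α = (0.58 + 0.066×2)×10⁻⁴ = 0.712×10⁻⁴ K⁻¹
0.45 × 220 × 2.032×10⁻⁴ = 0.0201168 m
220–450 m: 1.438×10⁻⁴ × 0.75 × 230 = 0.0248055 m
450–1280 m: 0.64 × 830 × 0.712×10⁻⁴ = 0.03782144 m
Δh = 0.0201168 + 0.0248055 + 0.03782144 = 0.08274374 m ≈ 0.083 m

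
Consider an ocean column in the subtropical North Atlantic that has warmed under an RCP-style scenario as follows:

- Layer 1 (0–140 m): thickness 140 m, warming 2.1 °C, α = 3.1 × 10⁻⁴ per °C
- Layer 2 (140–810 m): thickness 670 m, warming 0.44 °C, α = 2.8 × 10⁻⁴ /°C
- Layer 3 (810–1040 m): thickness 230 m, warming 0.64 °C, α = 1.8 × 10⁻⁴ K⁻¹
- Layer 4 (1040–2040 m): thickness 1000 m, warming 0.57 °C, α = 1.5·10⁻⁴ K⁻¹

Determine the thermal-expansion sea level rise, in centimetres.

0–140 m: 140 × 3.1×10⁻⁴ × 2.1 = 0.09114 m
670 × 0.44 × 2.8×10⁻⁴ = 0.082544 m
Layer 3: 1.8×10⁻⁴ × 0.64 × 230 = 0.026496 m
Layer 4: 1000 × 1.5×10⁻⁴ × 0.57 = 0.08550 m
Δh = 0.09114 + 0.082544 + 0.026496 + 0.08550 = 0.28568 m

Δh = 29 cm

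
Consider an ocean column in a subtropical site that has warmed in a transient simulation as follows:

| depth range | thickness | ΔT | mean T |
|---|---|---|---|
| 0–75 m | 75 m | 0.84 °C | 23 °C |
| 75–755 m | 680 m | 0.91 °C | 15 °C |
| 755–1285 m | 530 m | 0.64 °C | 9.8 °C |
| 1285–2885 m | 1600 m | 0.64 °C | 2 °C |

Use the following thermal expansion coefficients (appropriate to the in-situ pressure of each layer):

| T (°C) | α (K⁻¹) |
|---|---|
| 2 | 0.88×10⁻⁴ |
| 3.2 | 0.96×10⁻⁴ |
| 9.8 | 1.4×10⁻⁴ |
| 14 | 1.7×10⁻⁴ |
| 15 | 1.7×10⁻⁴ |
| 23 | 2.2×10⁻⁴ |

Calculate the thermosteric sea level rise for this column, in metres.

Layer 1 at 23 °C → α = 2.2×10⁻⁴ K⁻¹
Layer 2 at 15 °C → α = 1.7×10⁻⁴ K⁻¹
Layer 3 at 9.8 °C → α = 1.4×10⁻⁴ K⁻¹
Layer 4 at 2 °C → α = 0.88×10⁻⁴ K⁻¹
0.84 × 2.2×10⁻⁴ × 75 = 0.01386 m
Layer 2: 1.7×10⁻⁴ × 0.91 × 680 = 0.105196 m
530 × 0.64 × 1.4×10⁻⁴ = 0.047488 m
Layer 4: 0.64 × 0.88×10⁻⁴ × 1600 = 0.090112 m
Δh = 0.01386 + 0.105196 + 0.047488 + 0.090112 = 0.256656 m

Δh = 0.257 m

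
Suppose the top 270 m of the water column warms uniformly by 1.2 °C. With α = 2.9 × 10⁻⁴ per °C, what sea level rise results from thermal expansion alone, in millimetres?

94.0 mm of thermosteric rise

Δh = αΔT·H = 2.9×10⁻⁴ × 1.2 × 270 = 0.09396 m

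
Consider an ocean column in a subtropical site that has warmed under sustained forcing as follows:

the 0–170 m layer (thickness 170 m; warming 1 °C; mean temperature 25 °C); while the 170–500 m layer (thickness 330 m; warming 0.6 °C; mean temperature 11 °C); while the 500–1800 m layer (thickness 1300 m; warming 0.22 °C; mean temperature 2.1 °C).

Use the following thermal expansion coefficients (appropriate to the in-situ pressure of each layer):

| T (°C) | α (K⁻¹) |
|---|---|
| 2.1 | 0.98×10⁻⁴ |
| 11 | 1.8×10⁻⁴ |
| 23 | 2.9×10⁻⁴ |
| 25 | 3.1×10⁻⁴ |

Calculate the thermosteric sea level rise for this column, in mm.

Layer 1 at 25 °C → α = 3.1×10⁻⁴ K⁻¹
Layer 2 at 11 °C → α = 1.8×10⁻⁴ K⁻¹
Layer 3 at 2.1 °C → α = 0.98×10⁻⁴ K⁻¹
1 × 170 × 3.1×10⁻⁴ = 0.05270 m
0.6 × 1.8×10⁻⁴ × 330 = 0.03564 m
0.22 × 1300 × 0.98×10⁻⁴ = 0.028028 m
Δh = 0.05270 + 0.03564 + 0.028028 = 0.116368 m ≈ 116 mm

about 116 mm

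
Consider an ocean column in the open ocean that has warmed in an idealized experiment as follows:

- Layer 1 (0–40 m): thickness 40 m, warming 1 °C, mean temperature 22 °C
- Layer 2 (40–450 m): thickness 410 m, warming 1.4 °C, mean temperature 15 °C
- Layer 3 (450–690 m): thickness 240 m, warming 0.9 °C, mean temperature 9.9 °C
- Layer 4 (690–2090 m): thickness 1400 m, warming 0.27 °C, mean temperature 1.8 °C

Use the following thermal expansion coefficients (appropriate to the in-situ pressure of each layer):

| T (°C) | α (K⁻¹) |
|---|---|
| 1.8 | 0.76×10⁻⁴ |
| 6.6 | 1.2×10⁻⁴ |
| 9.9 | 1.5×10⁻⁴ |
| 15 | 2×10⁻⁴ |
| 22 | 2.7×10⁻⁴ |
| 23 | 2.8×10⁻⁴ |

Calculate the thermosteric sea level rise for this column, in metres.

Layer 1 at 22 °C → α = 2.7×10⁻⁴ K⁻¹
Layer 2 at 15 °C → α = 2×10⁻⁴ K⁻¹
Layer 3 at 9.9 °C → α = 1.5×10⁻⁴ K⁻¹
Layer 4 at 1.8 °C → α = 0.76×10⁻⁴ K⁻¹
1 × 2.7×10⁻⁴ × 40 = 0.01080 m
1.4 × 2×10⁻⁴ × 410 = 0.11480 m
Layer 3: 240 × 0.9 × 1.5×10⁻⁴ = 0.03240 m
690–2090 m: 0.76×10⁻⁴ × 1400 × 0.27 = 0.028728 m
Δh = 0.01080 + 0.11480 + 0.03240 + 0.028728 = 0.186728 m

about 0.19 m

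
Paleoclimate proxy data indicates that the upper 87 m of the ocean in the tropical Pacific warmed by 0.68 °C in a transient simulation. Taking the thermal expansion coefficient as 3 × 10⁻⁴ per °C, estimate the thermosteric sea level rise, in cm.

Δh = αΔT·H = 3×10⁻⁴ × 0.68 × 87 = 0.017748 m

Δh = 1.77 cm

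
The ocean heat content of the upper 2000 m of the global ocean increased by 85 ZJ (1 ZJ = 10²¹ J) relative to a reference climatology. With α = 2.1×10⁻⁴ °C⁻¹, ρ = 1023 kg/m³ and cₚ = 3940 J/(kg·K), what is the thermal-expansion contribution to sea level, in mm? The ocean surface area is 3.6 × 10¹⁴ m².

Per unit area: Q = 85×10²¹ / (3.6×10¹⁴) ≈ 2.361×10⁸ J/m²
Δh = αQ/(ρcₚ) = 2.1×10⁻⁴ × 2.361×10⁸ / (1023 × 3940) ≈ 0.012301 m

about 12.3 mm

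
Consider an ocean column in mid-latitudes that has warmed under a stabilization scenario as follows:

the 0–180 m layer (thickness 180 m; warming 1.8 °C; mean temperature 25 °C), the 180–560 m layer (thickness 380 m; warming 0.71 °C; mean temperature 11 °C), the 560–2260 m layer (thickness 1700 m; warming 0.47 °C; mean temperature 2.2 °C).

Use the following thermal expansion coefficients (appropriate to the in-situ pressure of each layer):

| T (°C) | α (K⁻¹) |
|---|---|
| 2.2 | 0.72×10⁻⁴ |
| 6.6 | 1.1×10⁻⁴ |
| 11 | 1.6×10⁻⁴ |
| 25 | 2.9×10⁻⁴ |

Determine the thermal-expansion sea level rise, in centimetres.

19.5 cm

Layer 1 at 25 °C → α = 2.9×10⁻⁴ K⁻¹
Layer 2 at 11 °C → α = 1.6×10⁻⁴ K⁻¹
Layer 3 at 2.2 °C → α = 0.72×10⁻⁴ K⁻¹
0–180 m: 180 × 1.8 × 2.9×10⁻⁴ = 0.09396 m
0.71 × 380 × 1.6×10⁻⁴ = 0.043168 m
Layer 3: 1700 × 0.47 × 0.72×10⁻⁴ = 0.057528 m
Δh = 0.09396 + 0.043168 + 0.057528 = 0.194656 m ≈ 19.5 cm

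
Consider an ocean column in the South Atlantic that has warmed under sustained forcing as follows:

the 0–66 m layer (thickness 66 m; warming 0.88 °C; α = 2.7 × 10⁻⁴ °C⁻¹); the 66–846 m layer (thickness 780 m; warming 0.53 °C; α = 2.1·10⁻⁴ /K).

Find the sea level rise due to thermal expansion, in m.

2.7×10⁻⁴ × 0.88 × 66 = 0.0156816 m
66–846 m: 780 × 0.53 × 2.1×10⁻⁴ = 0.086814 m
Δh = 0.0156816 + 0.086814 = 0.1024956 m

0.10 m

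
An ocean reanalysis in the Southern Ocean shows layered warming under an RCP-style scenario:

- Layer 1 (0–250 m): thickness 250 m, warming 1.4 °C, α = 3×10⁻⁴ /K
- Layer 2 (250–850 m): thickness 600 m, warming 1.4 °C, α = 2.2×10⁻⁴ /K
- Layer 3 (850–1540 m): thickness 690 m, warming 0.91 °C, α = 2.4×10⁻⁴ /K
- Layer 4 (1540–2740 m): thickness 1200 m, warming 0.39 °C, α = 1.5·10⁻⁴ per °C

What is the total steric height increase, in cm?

about 51.1 cm

1.4 × 250 × 3×10⁻⁴ = 0.10500 m
250–850 m: 2.2×10⁻⁴ × 600 × 1.4 = 0.18480 m
850–1540 m: 690 × 2.4×10⁻⁴ × 0.91 = 0.150696 m
Layer 4: 0.39 × 1.5×10⁻⁴ × 1200 = 0.07020 m
Δh = 0.10500 + 0.18480 + 0.150696 + 0.07020 = 0.510696 m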